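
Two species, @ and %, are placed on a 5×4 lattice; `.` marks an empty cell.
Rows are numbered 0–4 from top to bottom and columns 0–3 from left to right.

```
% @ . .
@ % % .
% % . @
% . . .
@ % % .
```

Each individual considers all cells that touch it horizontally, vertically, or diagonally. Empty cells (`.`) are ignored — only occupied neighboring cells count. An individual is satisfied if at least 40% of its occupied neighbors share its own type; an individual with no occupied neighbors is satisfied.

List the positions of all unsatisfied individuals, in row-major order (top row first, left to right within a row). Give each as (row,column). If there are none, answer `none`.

(0,0), (0,1), (1,0), (2,3), (4,0)

Row 0: (0,0)% 1/3 unhappy · (0,1)@ 1/4 unhappy
Row 1: (1,0)@ 1/5 unhappy · (1,1)% 4/6 ok · (1,2)% 2/4 ok
Row 2: (2,0)% 3/4 ok · (2,1)% 4/5 ok · (2,3)@ 0/1 unhappy
Row 3: (3,0)% 3/4 ok
Row 4: (4,0)@ 0/2 unhappy · (4,1)% 2/3 ok · (4,2)% 1/1 ok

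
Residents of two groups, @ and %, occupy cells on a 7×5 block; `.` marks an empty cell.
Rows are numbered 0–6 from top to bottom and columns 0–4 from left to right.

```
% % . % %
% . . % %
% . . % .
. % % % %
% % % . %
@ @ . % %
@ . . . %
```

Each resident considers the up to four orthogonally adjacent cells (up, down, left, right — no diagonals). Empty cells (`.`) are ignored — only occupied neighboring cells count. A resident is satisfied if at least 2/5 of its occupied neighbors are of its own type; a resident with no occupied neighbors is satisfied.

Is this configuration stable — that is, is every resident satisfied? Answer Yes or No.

Yes

(0,0)% 2/2 ok
(0,1)% 1/1 ok
(0,3)% 2/2 ok
(0,4)% 2/2 ok
(1,0)% 2/2 ok
(1,3)% 3/3 ok
(1,4)% 2/2 ok
(2,0)% 1/1 ok
(2,3)% 2/2 ok
(3,1)% 2/2 ok
(3,2)% 3/3 ok
(3,3)% 3/3 ok
(3,4)% 2/2 ok
(4,0)% 1/2 ok
(4,1)% 3/4 ok
(4,2)% 2/2 ok
(4,4)% 2/2 ok
(5,0)@ 2/3 ok
(5,1)@ 1/2 ok
(5,3)% 1/1 ok
(5,4)% 3/3 ok
(6,0)@ 1/1 ok
(6,4)% 1/1 ok
All meet the threshold, so the configuration is stable.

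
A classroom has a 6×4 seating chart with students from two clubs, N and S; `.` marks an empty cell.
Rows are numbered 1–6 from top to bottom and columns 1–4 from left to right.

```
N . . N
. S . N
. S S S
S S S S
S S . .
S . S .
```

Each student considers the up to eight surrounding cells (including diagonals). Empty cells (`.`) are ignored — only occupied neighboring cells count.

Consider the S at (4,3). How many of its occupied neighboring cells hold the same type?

6

Occupied neighbors of (4,3): (3,2)=S, (3,3)=S, (3,4)=S, (4,2)=S, (4,4)=S, (5,2)=S.
Same type (S): 6 of 6.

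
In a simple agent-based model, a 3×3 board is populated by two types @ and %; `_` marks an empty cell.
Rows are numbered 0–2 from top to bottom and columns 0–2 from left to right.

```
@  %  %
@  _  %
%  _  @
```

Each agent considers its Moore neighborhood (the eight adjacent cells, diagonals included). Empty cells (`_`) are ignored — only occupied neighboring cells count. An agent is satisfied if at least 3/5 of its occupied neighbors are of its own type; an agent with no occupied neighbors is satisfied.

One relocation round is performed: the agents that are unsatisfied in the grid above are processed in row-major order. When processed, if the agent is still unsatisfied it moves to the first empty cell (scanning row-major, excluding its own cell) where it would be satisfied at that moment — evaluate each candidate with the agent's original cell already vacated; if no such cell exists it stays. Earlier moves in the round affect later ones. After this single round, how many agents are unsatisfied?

5

Initially unsatisfied (in order): (0,0), (0,1), (1,0), (2,0), (2,2).
  (0,0): no empty cell satisfies it; stays.
  (0,1): no empty cell satisfies it; stays.
  (1,0): no empty cell satisfies it; stays.
  (2,0): no empty cell satisfies it; stays.
  (2,2): no empty cell satisfies it; stays.
Resulting grid:
@ % %
@ _ %
% _ @
Unsatisfied now: (0,0), (0,1), (1,0), (2,0), (2,2).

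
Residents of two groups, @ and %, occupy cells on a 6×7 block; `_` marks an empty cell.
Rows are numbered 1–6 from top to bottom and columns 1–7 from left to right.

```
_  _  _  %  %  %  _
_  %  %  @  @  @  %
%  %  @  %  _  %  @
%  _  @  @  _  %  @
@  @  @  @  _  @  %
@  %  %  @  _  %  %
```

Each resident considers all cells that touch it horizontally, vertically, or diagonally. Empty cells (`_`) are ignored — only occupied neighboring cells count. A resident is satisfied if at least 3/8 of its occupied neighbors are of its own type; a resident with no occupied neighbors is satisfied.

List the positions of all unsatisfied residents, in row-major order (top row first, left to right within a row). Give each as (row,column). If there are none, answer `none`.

(2,4), (2,5), (2,6), (3,4), (3,6), (5,6), (6,2), (6,3)

(1,4)% 2/4 ✓
(1,5)% 2/5 ✓
(1,6)% 2/4 ✓
(2,2)% 3/4 ✓
(2,3)% 4/6 ✓
(2,4)@ 2/6 ✗
(2,5)@ 2/7 ✗
(2,6)@ 2/6 ✗
(2,7)% 2/4 ✓
(3,1)% 3/3 ✓
(3,2)% 4/6 ✓
(3,3)@ 3/7 ✓
(3,4)% 1/6 ✗
(3,6)% 2/6 ✗
(3,7)@ 2/5 ✓
(4,1)% 2/4 ✓
(4,3)@ 5/7 ✓
(4,4)@ 4/5 ✓
(4,6)% 2/5 ✓
(4,7)@ 2/5 ✓
(5,1)@ 2/4 ✓
(5,2)@ 4/7 ✓
(5,3)@ 5/7 ✓
(5,4)@ 4/5 ✓
(5,6)@ 1/5 ✗
(5,7)% 3/5 ✓
(6,1)@ 2/3 ✓
(6,2)% 1/5 ✗
(6,3)% 1/5 ✗
(6,4)@ 2/3 ✓
(6,6)% 2/3 ✓
(6,7)% 2/3 ✓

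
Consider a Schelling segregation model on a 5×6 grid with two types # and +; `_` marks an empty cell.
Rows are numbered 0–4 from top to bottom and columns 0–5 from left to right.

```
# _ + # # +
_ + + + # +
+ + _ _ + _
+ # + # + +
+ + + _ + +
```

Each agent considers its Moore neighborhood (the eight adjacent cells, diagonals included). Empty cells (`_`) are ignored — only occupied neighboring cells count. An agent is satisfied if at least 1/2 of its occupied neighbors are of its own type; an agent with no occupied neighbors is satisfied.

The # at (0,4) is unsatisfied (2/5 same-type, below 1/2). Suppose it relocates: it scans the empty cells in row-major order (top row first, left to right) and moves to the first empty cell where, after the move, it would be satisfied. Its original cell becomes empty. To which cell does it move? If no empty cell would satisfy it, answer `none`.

Vacating (0,4). Empty cells in order:
  (0,1): 1/4 same-type → still unsatisfied.
  (1,0): 1/4 same-type → still unsatisfied.
  (2,2): 2/7 same-type → still unsatisfied.
  (2,3): 2/7 same-type → still unsatisfied.
  (2,5): 1/5 same-type → still unsatisfied.
  (4,3): 1/5 same-type → still unsatisfied.

none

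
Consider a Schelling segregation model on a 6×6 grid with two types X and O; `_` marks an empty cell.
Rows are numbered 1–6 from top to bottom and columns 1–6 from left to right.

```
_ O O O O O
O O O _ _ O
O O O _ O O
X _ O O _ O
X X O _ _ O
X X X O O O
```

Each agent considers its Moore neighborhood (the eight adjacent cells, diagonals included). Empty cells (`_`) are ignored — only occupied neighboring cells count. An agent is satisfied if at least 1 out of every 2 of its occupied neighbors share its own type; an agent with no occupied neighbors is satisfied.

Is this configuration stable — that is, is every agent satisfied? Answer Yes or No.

Yes

Row 1: (1,2)O 4/4 ok · (1,3)O 4/4 ok · (1,4)O 3/3 ok · (1,5)O 3/3 ok · (1,6)O 2/2 ok
Row 2: (2,1)O 4/4 ok · (2,2)O 7/7 ok · (2,3)O 6/6 ok · (2,6)O 4/4 ok
Row 3: (3,1)O 3/4 ok · (3,2)O 6/7 ok · (3,3)O 5/5 ok · (3,5)O 4/4 ok · (3,6)O 3/3 ok
Row 4: (4,1)X 2/4 ok · (4,3)O 4/5 ok · (4,4)O 4/4 ok · (4,6)O 3/3 ok
Row 5: (5,1)X 4/4 ok · (5,2)X 5/7 ok · (5,3)O 3/6 ok · (5,6)O 3/3 ok
Row 6: (6,1)X 3/3 ok · (6,2)X 4/5 ok · (6,3)X 2/4 ok · (6,4)O 2/3 ok · (6,5)O 3/3 ok · (6,6)O 2/2 ok
All meet the threshold, so the configuration is stable.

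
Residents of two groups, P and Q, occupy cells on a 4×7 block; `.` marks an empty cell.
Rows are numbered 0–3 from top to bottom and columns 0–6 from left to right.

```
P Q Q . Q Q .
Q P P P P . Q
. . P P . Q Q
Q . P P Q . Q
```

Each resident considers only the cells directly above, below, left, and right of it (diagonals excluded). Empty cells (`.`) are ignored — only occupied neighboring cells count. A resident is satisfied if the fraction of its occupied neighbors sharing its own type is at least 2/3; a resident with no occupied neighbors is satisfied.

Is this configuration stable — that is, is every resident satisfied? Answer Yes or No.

No

(0,0)P 0/2 unhappy
(0,1)Q 1/3 unhappy
(0,2)Q 1/2 unhappy
(0,4)Q 1/2 unhappy
(0,5)Q 1/1 ok
(1,0)Q 0/2 unhappy
(1,1)P 1/3 unhappy
(1,2)P 3/4 ok
(1,3)P 3/3 ok
(1,4)P 1/2 unhappy
(1,6)Q 1/1 ok
(2,2)P 3/3 ok
(2,3)P 3/3 ok
(2,5)Q 1/1 ok
(2,6)Q 3/3 ok
(3,0)Q 0/0 ok
(3,2)P 2/2 ok
(3,3)P 2/3 ok
(3,4)Q 0/1 unhappy
(3,6)Q 1/1 ok
For instance (0,0) has only 0/2 same-type neighbors, below 2/3.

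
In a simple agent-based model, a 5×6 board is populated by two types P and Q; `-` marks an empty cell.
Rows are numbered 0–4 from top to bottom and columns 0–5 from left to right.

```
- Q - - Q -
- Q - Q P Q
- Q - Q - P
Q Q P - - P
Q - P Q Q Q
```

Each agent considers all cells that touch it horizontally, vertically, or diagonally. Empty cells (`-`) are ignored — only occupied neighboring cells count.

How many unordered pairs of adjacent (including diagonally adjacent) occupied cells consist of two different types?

Scan each occupied cell's neighbors to the right and below (and the two forward diagonals) so each pair is counted once.
Row 0: Q(0,1)–Q(1,1)= Q(0,4)–P(1,4)≠ Q(0,4)–Q(1,5)= Q(0,4)–Q(1,3)=  → 1/4 unlike.
Row 1: Q(1,1)–Q(2,1)= Q(1,3)–P(1,4)≠ Q(1,3)–Q(2,3)= P(1,4)–Q(1,5)≠ P(1,4)–P(2,5)= P(1,4)–Q(2,3)≠ Q(1,5)–P(2,5)≠  → 4/7 unlike.
Row 2: Q(2,1)–Q(3,1)= Q(2,1)–P(3,2)≠ Q(2,1)–Q(3,0)= Q(2,3)–P(3,2)≠ P(2,5)–P(3,5)=  → 2/5 unlike.
Row 3: Q(3,0)–Q(3,1)= Q(3,0)–Q(4,0)= Q(3,1)–P(3,2)≠ Q(3,1)–P(4,2)≠ Q(3,1)–Q(4,0)= P(3,2)–P(4,2)= P(3,2)–Q(4,3)≠ P(3,5)–Q(4,5)≠ P(3,5)–Q(4,4)≠  → 5/9 unlike.
Row 4: P(4,2)–Q(4,3)≠ Q(4,3)–Q(4,4)= Q(4,4)–Q(4,5)=  → 1/3 unlike.
Total adjacent occupied pairs: 28; unlike-type pairs: 13.

13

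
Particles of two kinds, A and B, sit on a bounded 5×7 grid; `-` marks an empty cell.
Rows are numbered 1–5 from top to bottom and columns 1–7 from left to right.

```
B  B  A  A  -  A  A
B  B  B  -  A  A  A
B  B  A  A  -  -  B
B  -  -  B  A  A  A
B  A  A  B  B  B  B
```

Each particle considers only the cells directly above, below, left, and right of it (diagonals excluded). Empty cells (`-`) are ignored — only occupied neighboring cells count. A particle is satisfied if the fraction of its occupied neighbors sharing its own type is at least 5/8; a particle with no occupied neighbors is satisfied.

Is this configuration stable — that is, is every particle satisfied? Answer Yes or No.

(1,1)B 2/2 ✓
(1,2)B 2/3 ✓
(1,3)A 1/3 ✗
(1,4)A 1/1 ✓
(1,6)A 2/2 ✓
(1,7)A 2/2 ✓
(2,1)B 3/3 ✓
(2,2)B 4/4 ✓
(2,3)B 1/3 ✗
(2,5)A 1/1 ✓
(2,6)A 3/3 ✓
(2,7)A 2/3 ✓
(3,1)B 3/3 ✓
(3,2)B 2/3 ✓
(3,3)A 1/3 ✗
(3,4)A 1/2 ✗
(3,7)B 0/2 ✗
(4,1)B 2/2 ✓
(4,4)B 1/3 ✗
(4,5)A 1/3 ✗
(4,6)A 2/3 ✓
(4,7)A 1/3 ✗
(5,1)B 1/2 ✗
(5,2)A 1/2 ✗
(5,3)A 1/2 ✗
(5,4)B 2/3 ✓
(5,5)B 2/3 ✓
(5,6)B 2/3 ✓
(5,7)B 1/2 ✗
For instance (1,3) has only 1/3 same-type neighbors, below 5/8.

No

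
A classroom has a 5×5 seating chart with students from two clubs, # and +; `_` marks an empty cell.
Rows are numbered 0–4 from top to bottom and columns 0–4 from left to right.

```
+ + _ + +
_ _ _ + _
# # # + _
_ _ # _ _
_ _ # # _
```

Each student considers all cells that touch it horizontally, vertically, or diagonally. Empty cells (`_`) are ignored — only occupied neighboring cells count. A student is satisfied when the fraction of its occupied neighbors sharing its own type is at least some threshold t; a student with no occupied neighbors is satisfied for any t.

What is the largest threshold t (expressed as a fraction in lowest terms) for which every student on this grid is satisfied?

1/3

(0,0)+ 1/1
(0,1)+ 1/1
(0,3)+ 2/2
(0,4)+ 2/2
(1,3)+ 3/4
(2,0)# 1/1
(2,1)# 3/3
(2,2)# 2/4
(2,3)+ 1/3
(3,2)# 4/5
(4,2)# 2/2
(4,3)# 2/2
The smallest same-type fraction is 1/3 at (2,3), which reduces to 1/3. Any threshold above that leaves this student unsatisfied.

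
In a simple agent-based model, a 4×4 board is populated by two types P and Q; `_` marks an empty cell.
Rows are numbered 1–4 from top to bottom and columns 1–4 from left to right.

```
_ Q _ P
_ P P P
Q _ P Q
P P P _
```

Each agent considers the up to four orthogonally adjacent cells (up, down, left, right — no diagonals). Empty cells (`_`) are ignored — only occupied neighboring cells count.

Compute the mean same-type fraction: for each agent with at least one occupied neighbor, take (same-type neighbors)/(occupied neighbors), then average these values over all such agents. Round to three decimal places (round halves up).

Row 1: (1,2)Q 0/1 · (1,4)P 1/1
Row 2: (2,2)P 1/2 · (2,3)P 3/3 · (2,4)P 2/3
Row 3: (3,1)Q 0/1 · (3,3)P 2/3 · (3,4)Q 0/2
Row 4: (4,1)P 1/2 · (4,2)P 2/2 · (4,3)P 2/2
Sum over 11 agents: 0/1 + 1/1 + 1/2 + 3/3 + 2/3 + 0/1 + 2/3 + 0/2 + 1/2 + 2/2 + 2/2 = 19/3; mean = 19/3 ÷ 11 = 19/33 = 0.575757… → 0.576.

0.576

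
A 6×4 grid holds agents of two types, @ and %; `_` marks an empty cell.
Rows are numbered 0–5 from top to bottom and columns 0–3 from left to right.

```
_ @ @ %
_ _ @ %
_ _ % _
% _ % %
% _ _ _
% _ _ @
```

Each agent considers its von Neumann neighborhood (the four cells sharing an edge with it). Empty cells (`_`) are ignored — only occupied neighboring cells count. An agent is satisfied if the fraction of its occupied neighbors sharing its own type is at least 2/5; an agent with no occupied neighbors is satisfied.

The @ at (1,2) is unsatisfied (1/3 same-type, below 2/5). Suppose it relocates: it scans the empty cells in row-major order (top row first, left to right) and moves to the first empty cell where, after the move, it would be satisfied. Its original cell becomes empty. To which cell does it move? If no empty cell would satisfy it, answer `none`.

Vacating (1,2). Empty cells in order:
  (0,0): 1/1 same-type → satisfied — stop here.

(0,0)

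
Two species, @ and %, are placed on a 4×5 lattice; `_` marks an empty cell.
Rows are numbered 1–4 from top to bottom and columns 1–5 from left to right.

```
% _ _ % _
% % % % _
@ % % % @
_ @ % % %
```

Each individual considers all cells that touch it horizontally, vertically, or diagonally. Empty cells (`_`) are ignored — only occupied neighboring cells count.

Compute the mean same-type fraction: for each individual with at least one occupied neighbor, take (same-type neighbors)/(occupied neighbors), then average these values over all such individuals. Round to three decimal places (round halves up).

Row 1: (1,1)% 2/2 · (1,4)% 2/2
Row 2: (2,1)% 3/4 · (2,2)% 5/6 · (2,3)% 6/6 · (2,4)% 4/5
Row 3: (3,1)@ 1/4 · (3,2)% 5/7 · (3,3)% 7/8 · (3,4)% 6/7 · (3,5)@ 0/4
Row 4: (4,2)@ 1/4 · (4,3)% 4/5 · (4,4)% 4/5 · (4,5)% 2/3
Sum over 15 individuals: 2/2 + 2/2 + 3/4 + 5/6 + 6/6 + 4/5 + 1/4 + 5/7 + 7/8 + 6/7 + 0/4 + 1/4 + 4/5 + 4/5 + 2/3 = 2967/280; mean = 2967/280 ÷ 15 = 989/1400 = 0.706428… → 0.706.

0.706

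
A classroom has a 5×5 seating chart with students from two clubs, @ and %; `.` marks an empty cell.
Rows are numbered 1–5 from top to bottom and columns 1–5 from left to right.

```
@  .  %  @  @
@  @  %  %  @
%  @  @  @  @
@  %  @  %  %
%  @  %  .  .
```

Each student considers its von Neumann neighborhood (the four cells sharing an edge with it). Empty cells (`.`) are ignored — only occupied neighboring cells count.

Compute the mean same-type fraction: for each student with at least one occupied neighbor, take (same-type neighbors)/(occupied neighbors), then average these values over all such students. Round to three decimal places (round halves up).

(1,1)@ 1/1
(1,3)% 1/2
(1,4)@ 1/3
(1,5)@ 2/2
(2,1)@ 2/3
(2,2)@ 2/3
(2,3)% 2/4
(2,4)% 1/4
(2,5)@ 2/3
(3,1)% 0/3
(3,2)@ 2/4
(3,3)@ 3/4
(3,4)@ 2/4
(3,5)@ 2/3
(4,1)@ 0/3
(4,2)% 0/4
(4,3)@ 1/4
(4,4)% 1/3
(4,5)% 1/2
(5,1)% 0/2
(5,2)@ 0/3
(5,3)% 0/2
Sum over 22 students: 1/1 + 1/2 + 1/3 + 2/2 + 2/3 + 2/3 + 2/4 + 1/4 + 2/3 + 0/3 + 2/4 + 3/4 + 2/4 + 2/3 + 0/3 + 0/4 + 1/4 + 1/3 + 1/2 + 0/2 + 0/3 + 0/2 = 109/12; mean = 109/12 ÷ 22 = 109/264 = 0.412878… → 0.413.

0.413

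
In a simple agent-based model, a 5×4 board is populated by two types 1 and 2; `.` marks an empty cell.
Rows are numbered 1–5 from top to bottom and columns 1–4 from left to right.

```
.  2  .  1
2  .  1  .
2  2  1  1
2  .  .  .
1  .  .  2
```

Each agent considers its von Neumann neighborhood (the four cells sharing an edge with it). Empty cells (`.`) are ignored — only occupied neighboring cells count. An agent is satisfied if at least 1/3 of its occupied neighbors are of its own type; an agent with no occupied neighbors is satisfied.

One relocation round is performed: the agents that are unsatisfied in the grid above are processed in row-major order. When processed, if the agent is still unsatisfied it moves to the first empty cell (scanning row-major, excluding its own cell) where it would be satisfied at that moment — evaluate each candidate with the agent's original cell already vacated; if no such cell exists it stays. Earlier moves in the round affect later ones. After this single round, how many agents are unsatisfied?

1

Initially unsatisfied (in order): (5,1).
  (5,1) → (1,3).
Resulting grid:
. 2 1 1
2 . 1 .
2 2 1 1
2 . . .
. . . 2
Unsatisfied now: (1,2).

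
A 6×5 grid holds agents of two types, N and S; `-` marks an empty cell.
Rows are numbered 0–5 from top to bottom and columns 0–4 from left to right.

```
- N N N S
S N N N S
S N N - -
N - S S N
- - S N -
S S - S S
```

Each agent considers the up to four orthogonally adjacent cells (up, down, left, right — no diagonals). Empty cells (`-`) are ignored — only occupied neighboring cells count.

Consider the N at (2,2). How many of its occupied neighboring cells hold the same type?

2

Occupied neighbors of (2,2): (1,2)=N, (3,2)=S, (2,1)=N.
Same type (N): 2 of 3.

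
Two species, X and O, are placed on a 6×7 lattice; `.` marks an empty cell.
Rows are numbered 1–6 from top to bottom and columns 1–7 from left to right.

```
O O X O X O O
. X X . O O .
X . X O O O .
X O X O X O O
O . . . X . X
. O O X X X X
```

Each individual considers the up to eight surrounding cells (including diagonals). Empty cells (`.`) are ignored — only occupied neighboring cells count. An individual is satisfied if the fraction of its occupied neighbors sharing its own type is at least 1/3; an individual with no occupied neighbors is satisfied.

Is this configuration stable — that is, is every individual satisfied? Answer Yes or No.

(1,1)O 1/2 ok
(1,2)O 1/4 unhappy
(1,3)X 2/4 ok
(1,4)O 1/4 unhappy
(1,5)X 0/4 unhappy
(1,6)O 3/4 ok
(1,7)O 2/2 ok
(2,2)X 4/6 ok
(2,3)X 3/6 ok
(2,5)O 6/7 ok
(2,6)O 5/6 ok
(3,1)X 2/3 ok
(3,3)X 3/6 ok
(3,4)O 3/7 ok
(3,5)O 6/7 ok
(3,6)O 5/6 ok
(4,1)X 1/3 ok
(4,2)O 1/5 unhappy
(4,3)X 1/4 unhappy
(4,4)O 2/6 ok
(4,5)X 1/6 unhappy
(4,6)O 3/6 ok
(4,7)O 2/3 ok
(5,1)O 2/3 ok
(5,5)X 4/6 ok
(5,7)X 2/4 ok
(6,2)O 2/2 ok
(6,3)O 1/2 ok
(6,4)X 2/3 ok
(6,5)X 3/3 ok
(6,6)X 4/4 ok
(6,7)X 2/2 ok
For instance (1,2) has only 1/4 same-type neighbors, below 1/3.

No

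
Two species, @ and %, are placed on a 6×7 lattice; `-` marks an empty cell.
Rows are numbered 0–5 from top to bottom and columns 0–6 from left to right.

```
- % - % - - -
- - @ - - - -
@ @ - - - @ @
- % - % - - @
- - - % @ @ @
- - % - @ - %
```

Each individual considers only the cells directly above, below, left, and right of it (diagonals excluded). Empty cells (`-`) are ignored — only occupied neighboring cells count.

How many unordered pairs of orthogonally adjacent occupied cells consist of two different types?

Scan each occupied cell's neighbors to the right and below so each pair is counted once.
Row 2: @(2,0)–@(2,1)= @(2,1)–%(3,1)≠ @(2,5)–@(2,6)= @(2,6)–@(3,6)=  → 1/4 unlike.
Row 3: %(3,3)–%(4,3)= @(3,6)–@(4,6)=  → 0/2 unlike.
Row 4: %(4,3)–@(4,4)≠ @(4,4)–@(4,5)= @(4,4)–@(5,4)= @(4,5)–@(4,6)= @(4,6)–%(5,6)≠  → 2/5 unlike.
Total adjacent occupied pairs: 11; unlike-type pairs: 3.

3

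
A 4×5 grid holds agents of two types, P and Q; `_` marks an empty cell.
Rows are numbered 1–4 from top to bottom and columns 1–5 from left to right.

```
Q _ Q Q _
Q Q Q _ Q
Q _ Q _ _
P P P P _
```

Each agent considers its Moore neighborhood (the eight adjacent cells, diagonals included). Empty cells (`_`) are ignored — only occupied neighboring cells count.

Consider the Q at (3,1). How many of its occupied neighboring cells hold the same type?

Occupied neighbors of (3,1): (2,1)=Q, (2,2)=Q, (4,1)=P, (4,2)=P.
Same type (Q): 2 of 4.

2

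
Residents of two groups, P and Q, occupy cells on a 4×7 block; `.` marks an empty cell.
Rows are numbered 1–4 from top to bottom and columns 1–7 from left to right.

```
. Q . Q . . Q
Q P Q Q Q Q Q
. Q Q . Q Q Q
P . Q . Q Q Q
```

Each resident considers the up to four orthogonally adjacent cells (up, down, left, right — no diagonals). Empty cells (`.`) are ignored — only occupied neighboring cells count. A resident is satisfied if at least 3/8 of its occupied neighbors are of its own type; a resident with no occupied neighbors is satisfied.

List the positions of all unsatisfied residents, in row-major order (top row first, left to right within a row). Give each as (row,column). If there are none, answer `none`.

(1,2)Q 0/1 not
(1,4)Q 1/1 satisfied
(1,7)Q 1/1 satisfied
(2,1)Q 0/1 not
(2,2)P 0/4 not
(2,3)Q 2/3 satisfied
(2,4)Q 3/3 satisfied
(2,5)Q 3/3 satisfied
(2,6)Q 3/3 satisfied
(2,7)Q 3/3 satisfied
(3,2)Q 1/2 satisfied
(3,3)Q 3/3 satisfied
(3,5)Q 3/3 satisfied
(3,6)Q 4/4 satisfied
(3,7)Q 3/3 satisfied
(4,1)P 0/0 satisfied
(4,3)Q 1/1 satisfied
(4,5)Q 2/2 satisfied
(4,6)Q 3/3 satisfied
(4,7)Q 2/2 satisfied

(1,2), (2,1), (2,2)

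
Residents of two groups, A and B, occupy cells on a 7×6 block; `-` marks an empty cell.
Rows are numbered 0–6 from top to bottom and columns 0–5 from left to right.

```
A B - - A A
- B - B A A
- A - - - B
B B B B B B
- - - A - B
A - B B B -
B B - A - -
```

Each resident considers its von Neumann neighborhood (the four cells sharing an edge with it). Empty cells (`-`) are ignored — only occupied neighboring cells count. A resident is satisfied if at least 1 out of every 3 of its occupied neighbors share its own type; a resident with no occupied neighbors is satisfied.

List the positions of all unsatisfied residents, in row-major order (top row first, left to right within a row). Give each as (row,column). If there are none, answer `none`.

(0,0), (1,3), (2,1), (4,3), (5,0), (6,3)

(0,0)A 0/1 ✗
(0,1)B 1/2 ✓
(0,4)A 2/2 ✓
(0,5)A 2/2 ✓
(1,1)B 1/2 ✓
(1,3)B 0/1 ✗
(1,4)A 2/3 ✓
(1,5)A 2/3 ✓
(2,1)A 0/2 ✗
(2,5)B 1/2 ✓
(3,0)B 1/1 ✓
(3,1)B 2/3 ✓
(3,2)B 2/2 ✓
(3,3)B 2/3 ✓
(3,4)B 2/2 ✓
(3,5)B 3/3 ✓
(4,3)A 0/2 ✗
(4,5)B 1/1 ✓
(5,0)A 0/1 ✗
(5,2)B 1/1 ✓
(5,3)B 2/4 ✓
(5,4)B 1/1 ✓
(6,0)B 1/2 ✓
(6,1)B 1/1 ✓
(6,3)A 0/1 ✗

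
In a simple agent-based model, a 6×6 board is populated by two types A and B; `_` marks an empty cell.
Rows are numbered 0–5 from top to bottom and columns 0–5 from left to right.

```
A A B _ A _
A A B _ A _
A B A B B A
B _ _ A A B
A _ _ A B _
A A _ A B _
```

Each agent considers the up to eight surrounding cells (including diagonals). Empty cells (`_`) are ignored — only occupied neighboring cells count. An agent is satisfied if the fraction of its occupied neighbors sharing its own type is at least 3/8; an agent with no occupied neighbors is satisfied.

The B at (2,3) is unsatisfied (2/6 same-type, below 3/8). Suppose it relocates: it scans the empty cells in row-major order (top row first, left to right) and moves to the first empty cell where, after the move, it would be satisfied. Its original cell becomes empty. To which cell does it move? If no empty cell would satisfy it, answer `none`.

Vacating (2,3). Empty cells in order:
  (0,3): 2/4 same-type → satisfied — stop here.

(0,3)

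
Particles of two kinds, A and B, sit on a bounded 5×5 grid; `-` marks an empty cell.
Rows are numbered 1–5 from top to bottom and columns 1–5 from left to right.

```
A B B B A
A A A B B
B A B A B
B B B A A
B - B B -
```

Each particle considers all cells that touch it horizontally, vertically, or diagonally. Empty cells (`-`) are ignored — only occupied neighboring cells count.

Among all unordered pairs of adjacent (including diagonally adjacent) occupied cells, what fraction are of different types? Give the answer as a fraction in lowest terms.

Scan each occupied cell's neighbors to the right and below (and the two forward diagonals) so each pair is counted once.
From row 1: 10 unlike of 17 pairs (running 10/17).
From row 2: 7 unlike of 17 pairs (running 17/34).
From row 3: 11 unlike of 17 pairs (running 28/51).
From row 4: 4 unlike of 12 pairs (running 32/63).
From row 5: 0 unlike of 1 pairs (running 32/64).
Total adjacent occupied pairs: 64; unlike-type pairs: 32.
32/64 reduces to 1/2.

1/2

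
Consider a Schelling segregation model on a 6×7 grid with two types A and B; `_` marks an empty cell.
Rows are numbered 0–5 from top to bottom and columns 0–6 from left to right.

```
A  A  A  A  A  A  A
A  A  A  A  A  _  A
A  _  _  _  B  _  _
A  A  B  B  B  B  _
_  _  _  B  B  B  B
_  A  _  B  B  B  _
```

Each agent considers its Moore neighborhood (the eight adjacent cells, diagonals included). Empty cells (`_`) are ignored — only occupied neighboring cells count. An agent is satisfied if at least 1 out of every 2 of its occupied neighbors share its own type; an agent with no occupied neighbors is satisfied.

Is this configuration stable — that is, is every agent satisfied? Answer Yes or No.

Yes

(0,0)A 3/3 ok
(0,1)A 5/5 ok
(0,2)A 5/5 ok
(0,3)A 5/5 ok
(0,4)A 4/4 ok
(0,5)A 4/4 ok
(0,6)A 2/2 ok
(1,0)A 4/4 ok
(1,1)A 6/6 ok
(1,2)A 5/5 ok
(1,3)A 5/6 ok
(1,4)A 4/5 ok
(1,6)A 2/2 ok
(2,0)A 4/4 ok
(2,4)B 3/5 ok
(3,0)A 2/2 ok
(3,1)A 2/3 ok
(3,2)B 2/3 ok
(3,3)B 5/5 ok
(3,4)B 6/6 ok
(3,5)B 5/5 ok
(4,3)B 6/6 ok
(4,4)B 8/8 ok
(4,5)B 6/6 ok
(4,6)B 3/3 ok
(5,1)A 0/0 ok
(5,3)B 3/3 ok
(5,4)B 5/5 ok
(5,5)B 4/4 ok
All meet the threshold, so the configuration is stable.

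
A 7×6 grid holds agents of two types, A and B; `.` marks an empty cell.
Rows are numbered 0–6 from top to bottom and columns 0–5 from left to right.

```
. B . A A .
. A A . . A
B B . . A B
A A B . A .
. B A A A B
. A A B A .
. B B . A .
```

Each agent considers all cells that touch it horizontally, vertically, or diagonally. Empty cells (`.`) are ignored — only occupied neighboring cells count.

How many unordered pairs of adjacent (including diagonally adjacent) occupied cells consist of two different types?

33

Scan each occupied cell's neighbors to the right and below (and the two forward diagonals) so each pair is counted once.
Row 0: B(0,1)–A(1,1)≠ B(0,1)–A(1,2)≠ A(0,3)–A(0,4)= A(0,3)–A(1,2)= A(0,4)–A(1,5)=  → 2/5 unlike.
Row 1: A(1,1)–A(1,2)= A(1,1)–B(2,1)≠ A(1,1)–B(2,0)≠ A(1,2)–B(2,1)≠ A(1,5)–B(2,5)≠ A(1,5)–A(2,4)=  → 4/6 unlike.
Row 2: B(2,0)–B(2,1)= B(2,0)–A(3,0)≠ B(2,0)–A(3,1)≠ B(2,1)–A(3,1)≠ B(2,1)–B(3,2)= B(2,1)–A(3,0)≠ A(2,4)–B(2,5)≠ A(2,4)–A(3,4)= B(2,5)–A(3,4)≠  → 6/9 unlike.
Row 3: A(3,0)–A(3,1)= A(3,0)–B(4,1)≠ A(3,1)–B(3,2)≠ A(3,1)–B(4,1)≠ A(3,1)–A(4,2)= B(3,2)–A(4,2)≠ B(3,2)–A(4,3)≠ B(3,2)–B(4,1)= A(3,4)–A(4,4)= A(3,4)–B(4,5)≠ A(3,4)–A(4,3)=  → 6/11 unlike.
Row 4: B(4,1)–A(4,2)≠ B(4,1)–A(5,1)≠ B(4,1)–A(5,2)≠ A(4,2)–A(4,3)= A(4,2)–A(5,2)= A(4,2)–B(5,3)≠ A(4,2)–A(5,1)= A(4,3)–A(4,4)= A(4,3)–B(5,3)≠ A(4,3)–A(5,4)= A(4,3)–A(5,2)= A(4,4)–B(4,5)≠ A(4,4)–A(5,4)= A(4,4)–B(5,3)≠ B(4,5)–A(5,4)≠  → 8/15 unlike.
Row 5: A(5,1)–A(5,2)= A(5,1)–B(6,1)≠ A(5,1)–B(6,2)≠ A(5,2)–B(5,3)≠ A(5,2)–B(6,2)≠ A(5,2)–B(6,1)≠ B(5,3)–A(5,4)≠ B(5,3)–A(6,4)≠ B(5,3)–B(6,2)= A(5,4)–A(6,4)=  → 7/10 unlike.
Row 6: B(6,1)–B(6,2)=  → 0/1 unlike.
Total adjacent occupied pairs: 57; unlike-type pairs: 33.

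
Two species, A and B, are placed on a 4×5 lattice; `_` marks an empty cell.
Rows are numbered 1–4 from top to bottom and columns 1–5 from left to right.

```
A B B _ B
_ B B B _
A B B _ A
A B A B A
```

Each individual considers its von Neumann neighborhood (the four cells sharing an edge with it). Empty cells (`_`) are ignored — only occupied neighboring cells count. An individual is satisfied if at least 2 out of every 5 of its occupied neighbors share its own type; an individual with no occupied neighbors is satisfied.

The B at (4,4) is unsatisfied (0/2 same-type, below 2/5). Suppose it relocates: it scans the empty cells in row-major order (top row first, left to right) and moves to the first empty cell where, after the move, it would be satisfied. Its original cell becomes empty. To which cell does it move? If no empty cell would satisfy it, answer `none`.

(1,4)

Vacating (4,4). Empty cells in order:
  (1,4): 3/3 same-type → satisfied — stop here.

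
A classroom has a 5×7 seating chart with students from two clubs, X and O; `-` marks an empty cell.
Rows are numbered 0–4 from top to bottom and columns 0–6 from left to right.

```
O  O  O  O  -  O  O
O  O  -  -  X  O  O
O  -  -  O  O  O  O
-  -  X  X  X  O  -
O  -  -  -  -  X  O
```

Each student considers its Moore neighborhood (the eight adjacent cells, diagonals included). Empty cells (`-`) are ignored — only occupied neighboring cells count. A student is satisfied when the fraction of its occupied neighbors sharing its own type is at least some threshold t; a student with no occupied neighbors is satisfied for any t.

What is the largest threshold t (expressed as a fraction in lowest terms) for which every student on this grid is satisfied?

Row 0: (0,0)O 3/3 · (0,1)O 4/4 · (0,2)O 3/3 · (0,3)O 1/2 · (0,5)O 3/4 · (0,6)O 3/3
Row 1: (1,0)O 4/4 · (1,1)O 5/5 · (1,4)X 0/6 · (1,5)O 6/7 · (1,6)O 5/5
Row 2: (2,0)O 2/2 · (2,3)O 1/5 · (2,4)O 4/7 · (2,5)O 5/7 · (2,6)O 4/4
Row 3: (3,2)X 1/2 · (3,3)X 2/4 · (3,4)X 2/6 · (3,5)O 4/6
Row 4: (4,0)O — no occupied neighbors · (4,5)X 1/3 · (4,6)O 1/2
The smallest same-type fraction is 0/6 at (1,4), which reduces to 0/1. Any threshold above that leaves this student unsatisfied.

0/1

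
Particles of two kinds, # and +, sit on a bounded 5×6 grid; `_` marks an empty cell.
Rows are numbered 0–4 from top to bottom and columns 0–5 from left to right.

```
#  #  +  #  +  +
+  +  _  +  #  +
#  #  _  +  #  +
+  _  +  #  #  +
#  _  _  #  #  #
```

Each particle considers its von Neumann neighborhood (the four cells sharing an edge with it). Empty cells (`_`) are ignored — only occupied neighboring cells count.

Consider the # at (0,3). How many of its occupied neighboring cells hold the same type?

Occupied neighbors of (0,3): (1,3)=+, (0,2)=+, (0,4)=+.
Same type (#): 0 of 3.

0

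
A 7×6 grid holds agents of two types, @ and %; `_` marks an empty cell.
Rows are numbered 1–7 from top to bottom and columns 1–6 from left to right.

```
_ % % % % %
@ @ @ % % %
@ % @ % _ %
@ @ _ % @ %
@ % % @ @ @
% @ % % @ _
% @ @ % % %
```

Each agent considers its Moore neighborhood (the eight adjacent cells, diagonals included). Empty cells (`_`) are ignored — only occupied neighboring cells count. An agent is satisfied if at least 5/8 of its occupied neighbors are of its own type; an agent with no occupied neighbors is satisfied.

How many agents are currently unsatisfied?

(1,2)% 1/4 unhappy
(1,3)% 3/5 unhappy
(1,4)% 4/5 ok
(1,5)% 5/5 ok
(1,6)% 3/3 ok
(2,1)@ 2/4 unhappy
(2,2)@ 4/7 unhappy
(2,3)@ 2/8 unhappy
(2,4)% 5/7 ok
(2,5)% 7/7 ok
(2,6)% 4/4 ok
(3,1)@ 4/5 ok
(3,2)% 0/7 unhappy
(3,3)@ 3/7 unhappy
(3,4)% 3/6 unhappy
(3,6)% 3/4 ok
(4,1)@ 3/5 unhappy
(4,2)@ 4/7 unhappy
(4,4)% 2/6 unhappy
(4,5)@ 3/7 unhappy
(4,6)% 1/4 unhappy
(5,1)@ 3/5 unhappy
(5,2)% 3/7 unhappy
(5,3)% 4/7 unhappy
(5,4)@ 3/7 unhappy
(5,5)@ 4/7 unhappy
(5,6)@ 3/4 ok
(6,1)% 2/5 unhappy
(6,2)@ 3/8 unhappy
(6,3)% 4/8 unhappy
(6,4)% 4/8 unhappy
(6,5)@ 3/7 unhappy
(7,1)% 1/3 unhappy
(7,2)@ 2/5 unhappy
(7,3)@ 2/5 unhappy
(7,4)% 3/5 unhappy
(7,5)% 3/4 ok
(7,6)% 1/2 unhappy
Unsatisfied: (1,2), (1,3), (2,1), (2,2), (2,3), (3,2), (3,3), (3,4), (4,1), (4,2), (4,4), (4,5), (4,6), (5,1), (5,2), (5,3), (5,4), (5,5), (6,1), (6,2), (6,3), (6,4), (6,5), (7,1), (7,2), (7,3), (7,4), (7,6) — 28 in total.

28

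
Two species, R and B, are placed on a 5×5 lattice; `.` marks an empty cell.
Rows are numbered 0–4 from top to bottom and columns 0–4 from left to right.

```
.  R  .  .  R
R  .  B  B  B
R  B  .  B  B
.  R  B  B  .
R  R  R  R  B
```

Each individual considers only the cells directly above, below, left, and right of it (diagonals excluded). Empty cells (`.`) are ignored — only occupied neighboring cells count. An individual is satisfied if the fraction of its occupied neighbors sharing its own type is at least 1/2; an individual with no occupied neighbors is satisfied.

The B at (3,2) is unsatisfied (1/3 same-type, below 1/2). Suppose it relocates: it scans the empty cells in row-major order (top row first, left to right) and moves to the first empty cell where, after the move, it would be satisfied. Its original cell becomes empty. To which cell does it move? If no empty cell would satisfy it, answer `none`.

(0,2)

Vacating (3,2). Empty cells in order:
  (0,0): 0/2 same-type → still unsatisfied.
  (0,2): 1/2 same-type → satisfied — stop here.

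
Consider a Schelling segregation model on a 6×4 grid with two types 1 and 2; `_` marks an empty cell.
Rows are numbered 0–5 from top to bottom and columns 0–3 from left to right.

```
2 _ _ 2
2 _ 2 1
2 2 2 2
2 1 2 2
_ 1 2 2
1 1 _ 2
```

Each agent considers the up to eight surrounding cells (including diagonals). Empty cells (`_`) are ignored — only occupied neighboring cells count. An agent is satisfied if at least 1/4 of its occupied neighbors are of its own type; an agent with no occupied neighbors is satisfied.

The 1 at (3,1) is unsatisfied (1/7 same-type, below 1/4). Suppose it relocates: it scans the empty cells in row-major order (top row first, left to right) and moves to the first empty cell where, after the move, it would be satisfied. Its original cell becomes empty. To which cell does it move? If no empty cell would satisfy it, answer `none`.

(0,2)

Vacating (3,1). Empty cells in order:
  (0,1): 0/3 same-type → still unsatisfied.
  (0,2): 1/3 same-type → satisfied — stop here.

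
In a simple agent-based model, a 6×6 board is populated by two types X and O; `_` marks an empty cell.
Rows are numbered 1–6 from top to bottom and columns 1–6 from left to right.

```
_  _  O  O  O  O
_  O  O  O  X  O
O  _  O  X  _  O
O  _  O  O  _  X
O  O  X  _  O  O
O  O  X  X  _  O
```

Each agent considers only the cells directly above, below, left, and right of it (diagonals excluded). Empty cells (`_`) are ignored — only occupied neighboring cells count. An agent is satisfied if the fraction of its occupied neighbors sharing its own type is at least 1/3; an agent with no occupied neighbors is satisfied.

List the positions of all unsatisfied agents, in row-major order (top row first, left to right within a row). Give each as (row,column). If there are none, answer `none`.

Row 1: (1,3)O 2/2 ✓ · (1,4)O 3/3 ✓ · (1,5)O 2/3 ✓ · (1,6)O 2/2 ✓
Row 2: (2,2)O 1/1 ✓ · (2,3)O 4/4 ✓ · (2,4)O 2/4 ✓ · (2,5)X 0/3 ✗ · (2,6)O 2/3 ✓
Row 3: (3,1)O 1/1 ✓ · (3,3)O 2/3 ✓ · (3,4)X 0/3 ✗ · (3,6)O 1/2 ✓
Row 4: (4,1)O 2/2 ✓ · (4,3)O 2/3 ✓ · (4,4)O 1/2 ✓ · (4,6)X 0/2 ✗
Row 5: (5,1)O 3/3 ✓ · (5,2)O 2/3 ✓ · (5,3)X 1/3 ✓ · (5,5)O 1/1 ✓ · (5,6)O 2/3 ✓
Row 6: (6,1)O 2/2 ✓ · (6,2)O 2/3 ✓ · (6,3)X 2/3 ✓ · (6,4)X 1/1 ✓ · (6,6)O 1/1 ✓

(2,5), (3,4), (4,6)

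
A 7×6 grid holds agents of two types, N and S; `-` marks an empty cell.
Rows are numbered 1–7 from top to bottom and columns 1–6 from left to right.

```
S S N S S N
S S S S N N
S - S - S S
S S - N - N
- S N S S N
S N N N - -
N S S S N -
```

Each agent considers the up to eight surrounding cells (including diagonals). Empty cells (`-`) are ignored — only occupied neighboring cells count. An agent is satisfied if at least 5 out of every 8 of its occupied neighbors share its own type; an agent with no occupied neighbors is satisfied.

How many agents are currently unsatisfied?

(1,1)S 3/3 satisfied
(1,2)S 4/5 satisfied
(1,3)N 0/5 not
(1,4)S 3/5 not
(1,5)S 2/5 not
(1,6)N 2/3 satisfied
(2,1)S 4/4 satisfied
(2,2)S 6/7 satisfied
(2,3)S 5/6 satisfied
(2,4)S 5/7 satisfied
(2,5)N 2/7 not
(2,6)N 2/5 not
(3,1)S 4/4 satisfied
(3,3)S 4/5 satisfied
(3,5)S 2/6 not
(3,6)S 1/4 not
(4,1)S 3/3 satisfied
(4,2)S 4/5 satisfied
(4,4)N 1/5 not
(4,6)N 1/4 not
(5,2)S 3/6 not
(5,3)N 4/7 not
(5,4)S 1/5 not
(5,5)S 1/5 not
(5,6)N 1/2 not
(6,1)S 2/4 not
(6,2)N 3/7 not
(6,3)N 3/8 not
(6,4)N 3/7 not
(7,1)N 1/3 not
(7,2)S 2/5 not
(7,3)S 2/5 not
(7,4)S 1/4 not
(7,5)N 1/2 not
Unsatisfied: (1,3), (1,4), (1,5), (2,5), (2,6), (3,5), (3,6), (4,4), (4,6), (5,2), (5,3), (5,4), (5,5), (5,6), (6,1), (6,2), (6,3), (6,4), (7,1), (7,2), (7,3), (7,4), (7,5) — 23 in total.

23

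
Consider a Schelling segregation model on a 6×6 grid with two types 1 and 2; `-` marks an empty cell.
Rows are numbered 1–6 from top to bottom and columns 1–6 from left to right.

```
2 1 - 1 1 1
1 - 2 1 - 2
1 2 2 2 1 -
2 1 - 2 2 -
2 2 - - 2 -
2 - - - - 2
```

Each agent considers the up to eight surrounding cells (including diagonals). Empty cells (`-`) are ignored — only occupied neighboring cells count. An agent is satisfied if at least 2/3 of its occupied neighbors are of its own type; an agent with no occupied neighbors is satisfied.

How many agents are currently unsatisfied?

(1,1)2 0/2 unhappy
(1,2)1 1/3 unhappy
(1,4)1 2/3 ok
(1,5)1 3/4 ok
(1,6)1 1/2 unhappy
(2,1)1 2/4 unhappy
(2,3)2 3/6 unhappy
(2,4)1 3/6 unhappy
(2,6)2 0/3 unhappy
(3,1)1 2/4 unhappy
(3,2)2 3/6 unhappy
(3,3)2 4/6 ok
(3,4)2 4/6 ok
(3,5)1 1/5 unhappy
(4,1)2 3/5 unhappy
(4,2)1 1/6 unhappy
(4,4)2 4/5 ok
(4,5)2 3/4 ok
(5,1)2 3/4 ok
(5,2)2 3/4 ok
(5,5)2 3/3 ok
(6,1)2 2/2 ok
(6,6)2 1/1 ok
Unsatisfied: (1,1), (1,2), (1,6), (2,1), (2,3), (2,4), (2,6), (3,1), (3,2), (3,5), (4,1), (4,2) — 12 in total.

12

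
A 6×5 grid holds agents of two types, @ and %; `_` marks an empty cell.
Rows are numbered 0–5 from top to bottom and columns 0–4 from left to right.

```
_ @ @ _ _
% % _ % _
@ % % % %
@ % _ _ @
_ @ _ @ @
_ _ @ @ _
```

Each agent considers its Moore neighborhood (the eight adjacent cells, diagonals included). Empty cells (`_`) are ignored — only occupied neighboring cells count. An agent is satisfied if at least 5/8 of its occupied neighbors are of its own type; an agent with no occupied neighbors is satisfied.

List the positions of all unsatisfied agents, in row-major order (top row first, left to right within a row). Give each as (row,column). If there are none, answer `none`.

(0,1)@ 1/3 unhappy
(0,2)@ 1/3 unhappy
(1,0)% 2/4 unhappy
(1,1)% 3/6 unhappy
(1,3)% 3/4 ok
(2,0)@ 1/5 unhappy
(2,1)% 4/6 ok
(2,2)% 5/5 ok
(2,3)% 3/4 ok
(2,4)% 2/3 ok
(3,0)@ 2/4 unhappy
(3,1)% 2/5 unhappy
(3,4)@ 2/4 unhappy
(4,1)@ 2/3 ok
(4,3)@ 4/4 ok
(4,4)@ 3/3 ok
(5,2)@ 3/3 ok
(5,3)@ 3/3 ok

(0,1), (0,2), (1,0), (1,1), (2,0), (3,0), (3,1), (3,4)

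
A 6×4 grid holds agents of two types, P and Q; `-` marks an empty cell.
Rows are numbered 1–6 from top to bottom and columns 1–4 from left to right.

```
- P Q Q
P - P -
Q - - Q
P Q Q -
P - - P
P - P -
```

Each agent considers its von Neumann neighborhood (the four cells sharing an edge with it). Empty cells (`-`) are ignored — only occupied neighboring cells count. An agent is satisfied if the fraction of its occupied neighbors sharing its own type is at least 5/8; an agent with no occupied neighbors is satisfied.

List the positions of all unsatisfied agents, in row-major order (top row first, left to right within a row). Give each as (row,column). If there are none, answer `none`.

(1,2), (1,3), (2,1), (2,3), (3,1), (4,1), (4,2)

(1,2)P 0/1 not
(1,3)Q 1/3 not
(1,4)Q 1/1 satisfied
(2,1)P 0/1 not
(2,3)P 0/1 not
(3,1)Q 0/2 not
(3,4)Q 0/0 satisfied
(4,1)P 1/3 not
(4,2)Q 1/2 not
(4,3)Q 1/1 satisfied
(5,1)P 2/2 satisfied
(5,4)P 0/0 satisfied
(6,1)P 1/1 satisfied
(6,3)P 0/0 satisfied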